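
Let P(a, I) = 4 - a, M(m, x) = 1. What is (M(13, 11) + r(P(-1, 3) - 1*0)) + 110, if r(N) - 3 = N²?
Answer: 139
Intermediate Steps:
r(N) = 3 + N²
(M(13, 11) + r(P(-1, 3) - 1*0)) + 110 = (1 + (3 + ((4 - 1*(-1)) - 1*0)²)) + 110 = (1 + (3 + ((4 + 1) + 0)²)) + 110 = (1 + (3 + (5 + 0)²)) + 110 = (1 + (3 + 5²)) + 110 = (1 + (3 + 25)) + 110 = (1 + 28) + 110 = 29 + 110 = 139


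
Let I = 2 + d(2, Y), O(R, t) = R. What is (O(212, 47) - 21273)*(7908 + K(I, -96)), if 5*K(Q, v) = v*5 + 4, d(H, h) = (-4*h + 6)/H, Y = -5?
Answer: -822726904/5 ≈ -1.6455e+8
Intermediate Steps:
d(H, h) = (6 - 4*h)/H
I = 15 (I = 2 + 2*(3 - 2*(-5))/2 = 2 + 2*(½)*(3 + 10) = 2 + 2*(½)*13 = 2 + 13 = 15)
K(Q, v) = ⅘ + v (K(Q, v) = (v*5 + 4)/5 = (5*v + 4)/5 = (4 + 5*v)/5 = ⅘ + v)
(O(212, 47) - 21273)*(7908 + K(I, -96)) = (212 - 21273)*(7908 + (⅘ - 96)) = -21061*(7908 - 476/5) = -21061*39064/5 = -822726904/5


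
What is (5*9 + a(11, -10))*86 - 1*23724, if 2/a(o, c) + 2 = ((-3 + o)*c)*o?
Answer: -8755700/441 ≈ -19854.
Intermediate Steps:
a(o, c) = 2/(-2 + c*o*(-3 + o)) (a(o, c) = 2/(-2 + ((-3 + o)*c)*o) = 2/(-2 + (c*(-3 + o))*o) = 2/(-2 + c*o*(-3 + o)))
(5*9 + a(11, -10))*86 - 1*23724 = (5*9 + 2/(-2 - 10*11**2 - 3*(-10)*11))*86 - 1*23724 = (45 + 2/(-2 - 10*121 + 330))*86 - 23724 = (45 + 2/(-2 - 1210 + 330))*86 - 23724 = (45 + 2/(-882))*86 - 23724 = (45 + 2*(-1/882))*86 - 23724 = (45 - 1/441)*86 - 23724 = (19844/441)*86 - 23724 = 1706584/441 - 23724 = -8755700/441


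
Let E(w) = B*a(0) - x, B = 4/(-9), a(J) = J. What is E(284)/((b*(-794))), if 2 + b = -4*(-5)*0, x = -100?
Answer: 25/397 ≈ 0.062972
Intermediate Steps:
b = -2 (b = -2 - 4*(-5)*0 = -2 + 20*0 = -2 + 0 = -2)
B = -4/9 (B = 4*(-⅑) = -4/9 ≈ -0.44444)
E(w) = 100 (E(w) = -4/9*0 - 1*(-100) = 0 + 100 = 100)
E(284)/((b*(-794))) = 100/((-2*(-794))) = 100/1588 = 100*(1/1588) = 25/397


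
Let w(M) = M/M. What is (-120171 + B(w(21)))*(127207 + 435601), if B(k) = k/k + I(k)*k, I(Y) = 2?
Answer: -67631511744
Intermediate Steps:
w(M) = 1
B(k) = 1 + 2*k (B(k) = k/k + 2*k = 1 + 2*k)
(-120171 + B(w(21)))*(127207 + 435601) = (-120171 + (1 + 2*1))*(127207 + 435601) = (-120171 + (1 + 2))*562808 = (-120171 + 3)*562808 = -120168*562808 = -67631511744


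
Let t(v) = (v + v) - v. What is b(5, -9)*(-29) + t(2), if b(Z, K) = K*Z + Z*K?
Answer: 2612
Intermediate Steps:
b(Z, K) = 2*K*Z (b(Z, K) = K*Z + K*Z = 2*K*Z)
t(v) = v (t(v) = 2*v - v = v)
b(5, -9)*(-29) + t(2) = (2*(-9)*5)*(-29) + 2 = -90*(-29) + 2 = 2610 + 2 = 2612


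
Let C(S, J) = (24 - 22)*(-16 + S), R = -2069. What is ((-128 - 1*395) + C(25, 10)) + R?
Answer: -2574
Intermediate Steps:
C(S, J) = -32 + 2*S (C(S, J) = 2*(-16 + S) = -32 + 2*S)
((-128 - 1*395) + C(25, 10)) + R = ((-128 - 1*395) + (-32 + 2*25)) - 2069 = ((-128 - 395) + (-32 + 50)) - 2069 = (-523 + 18) - 2069 = -505 - 2069 = -2574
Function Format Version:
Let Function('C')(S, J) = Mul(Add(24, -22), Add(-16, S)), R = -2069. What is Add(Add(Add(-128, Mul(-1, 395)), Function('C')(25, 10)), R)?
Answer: -2574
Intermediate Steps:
Function('C')(S, J) = Add(-32, Mul(2, S)) (Function('C')(S, J) = Mul(2, Add(-16, S)) = Add(-32, Mul(2, S)))
Add(Add(Add(-128, Mul(-1, 395)), Function('C')(25, 10)), R) = Add(Add(Add(-128, Mul(-1, 395)), Add(-32, Mul(2, 25))), -2069) = Add(Add(Add(-128, -395), Add(-32, 50)), -2069) = Add(Add(-523, 18), -2069) = Add(-505, -2069) = -2574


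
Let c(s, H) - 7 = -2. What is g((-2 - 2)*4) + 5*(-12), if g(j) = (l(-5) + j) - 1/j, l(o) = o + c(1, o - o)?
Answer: -1215/16 ≈ -75.938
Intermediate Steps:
c(s, H) = 5 (c(s, H) = 7 - 2 = 5)
l(o) = 5 + o (l(o) = o + 5 = 5 + o)
g(j) = j - 1/j (g(j) = ((5 - 5) + j) - 1/j = (0 + j) - 1/j = j - 1/j)
g((-2 - 2)*4) + 5*(-12) = ((-2 - 2)*4 - 1/((-2 - 2)*4)) + 5*(-12) = (-4*4 - 1/((-4*4))) - 60 = (-16 - 1/(-16)) - 60 = (-16 - 1*(-1/16)) - 60 = (-16 + 1/16) - 60 = -255/16 - 60 = -1215/16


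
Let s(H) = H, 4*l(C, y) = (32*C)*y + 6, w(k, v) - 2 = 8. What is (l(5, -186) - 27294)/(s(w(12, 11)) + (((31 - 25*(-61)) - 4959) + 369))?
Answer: 23155/2016 ≈ 11.486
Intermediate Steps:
w(k, v) = 10 (w(k, v) = 2 + 8 = 10)
l(C, y) = 3/2 + 8*C*y (l(C, y) = ((32*C)*y + 6)/4 = (32*C*y + 6)/4 = (6 + 32*C*y)/4 = 3/2 + 8*C*y)
(l(5, -186) - 27294)/(s(w(12, 11)) + (((31 - 25*(-61)) - 4959) + 369)) = ((3/2 + 8*5*(-186)) - 27294)/(10 + (((31 - 25*(-61)) - 4959) + 369)) = ((3/2 - 7440) - 27294)/(10 + (((31 + 1525) - 4959) + 369)) = (-14877/2 - 27294)/(10 + ((1556 - 4959) + 369)) = -69465/(2*(10 + (-3403 + 369))) = -69465/(2*(10 - 3034)) = -69465/2/(-3024) = -69465/2*(-1/3024) = 23155/2016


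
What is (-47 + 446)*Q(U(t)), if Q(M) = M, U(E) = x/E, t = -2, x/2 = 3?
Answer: -1197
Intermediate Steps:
x = 6 (x = 2*3 = 6)
U(E) = 6/E
(-47 + 446)*Q(U(t)) = (-47 + 446)*(6/(-2)) = 399*(6*(-½)) = 399*(-3) = -1197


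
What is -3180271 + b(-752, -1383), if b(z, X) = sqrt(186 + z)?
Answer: -3180271 + I*sqrt(566) ≈ -3.1803e+6 + 23.791*I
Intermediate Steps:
-3180271 + b(-752, -1383) = -3180271 + sqrt(186 - 752) = -3180271 + sqrt(-566) = -3180271 + I*sqrt(566)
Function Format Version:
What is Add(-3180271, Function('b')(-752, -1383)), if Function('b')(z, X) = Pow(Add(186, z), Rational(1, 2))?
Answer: Add(-3180271, Mul(I, Pow(566, Rational(1, 2)))) ≈ Add(-3.1803e+6, Mul(23.791, I))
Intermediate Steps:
Add(-3180271, Function('b')(-752, -1383)) = Add(-3180271, Pow(Add(186, -752), Rational(1, 2))) = Add(-3180271, Pow(-566, Rational(1, 2))) = Add(-3180271, Mul(I, Pow(566, Rational(1, 2))))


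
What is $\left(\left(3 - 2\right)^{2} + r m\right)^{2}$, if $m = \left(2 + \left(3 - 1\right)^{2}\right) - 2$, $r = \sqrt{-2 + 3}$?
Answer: $25$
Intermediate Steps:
$r = 1$ ($r = \sqrt{1} = 1$)
$m = 4$ ($m = \left(2 + 2^{2}\right) - 2 = \left(2 + 4\right) - 2 = 6 - 2 = 4$)
$\left(\left(3 - 2\right)^{2} + r m\right)^{2} = \left(\left(3 - 2\right)^{2} + 1 \cdot 4\right)^{2} = \left(1^{2} + 4\right)^{2} = \left(1 + 4\right)^{2} = 5^{2} = 25$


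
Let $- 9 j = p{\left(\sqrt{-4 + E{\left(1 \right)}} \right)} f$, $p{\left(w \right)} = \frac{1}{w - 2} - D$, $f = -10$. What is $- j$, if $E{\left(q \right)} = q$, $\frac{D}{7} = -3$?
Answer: $- \frac{1450}{63} + \frac{10 i \sqrt{3}}{63} \approx -23.016 + 0.27493 i$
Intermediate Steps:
$D = -21$ ($D = 7 \left(-3\right) = -21$)
$p{\left(w \right)} = 21 + \frac{1}{-2 + w}$ ($p{\left(w \right)} = \frac{1}{w - 2} - -21 = \frac{1}{-2 + w} + 21 = 21 + \frac{1}{-2 + w}$)
$j = \frac{10 \left(-41 + 21 i \sqrt{3}\right)}{9 \left(-2 + i \sqrt{3}\right)}$ ($j = - \frac{\frac{-41 + 21 \sqrt{-4 + 1}}{-2 + \sqrt{-4 + 1}} \left(-10\right)}{9} = - \frac{\frac{-41 + 21 \sqrt{-3}}{-2 + \sqrt{-3}} \left(-10\right)}{9} = - \frac{\frac{-41 + 21 i \sqrt{3}}{-2 + i \sqrt{3}} \left(-10\right)}{9} = - \frac{\left(-10\right) \frac{1}{-2 + i \sqrt{3}} \left(-41 + 21 i \sqrt{3}\right)}{9} = \frac{10 \left(-41 + 21 i \sqrt{3}\right)}{9 \left(-2 + i \sqrt{3}\right)} \approx 23.016 - 0.27493 i$)
$- j = - (\frac{1450}{63} - \frac{10 i \sqrt{3}}{63}) = - \frac{1450}{63} + \frac{10 i \sqrt{3}}{63}$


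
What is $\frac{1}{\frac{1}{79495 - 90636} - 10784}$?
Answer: $- \frac{11141}{120144545} \approx -9.273 \cdot 10^{-5}$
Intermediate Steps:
$\frac{1}{\frac{1}{79495 - 90636} - 10784} = \frac{1}{\frac{1}{-11141} - 10784} = \frac{1}{- \frac{1}{11141} - 10784} = \frac{1}{- \frac{120144545}{11141}} = - \frac{11141}{120144545}$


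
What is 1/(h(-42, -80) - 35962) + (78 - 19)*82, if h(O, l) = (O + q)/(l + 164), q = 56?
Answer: 1043900092/215771 ≈ 4838.0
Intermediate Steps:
h(O, l) = (56 + O)/(164 + l) (h(O, l) = (O + 56)/(l + 164) = (56 + O)/(164 + l))
1/(h(-42, -80) - 35962) + (78 - 19)*82 = 1/((56 - 42)/(164 - 80) - 35962) + (78 - 19)*82 = 1/(14/84 - 35962) + 59*82 = 1/((1/84)*14 - 35962) + 4838 = 1/(⅙ - 35962) + 4838 = 1/(-215771/6) + 4838 = -6/215771 + 4838 = 1043900092/215771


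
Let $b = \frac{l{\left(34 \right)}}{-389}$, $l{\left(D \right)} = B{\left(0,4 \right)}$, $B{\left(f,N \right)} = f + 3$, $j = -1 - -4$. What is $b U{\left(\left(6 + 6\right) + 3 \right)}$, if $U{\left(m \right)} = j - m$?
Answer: $\frac{36}{389} \approx 0.092545$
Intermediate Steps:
$j = 3$ ($j = -1 + 4 = 3$)
$U{\left(m \right)} = 3 - m$
$B{\left(f,N \right)} = 3 + f$
$l{\left(D \right)} = 3$ ($l{\left(D \right)} = 3 + 0 = 3$)
$b = - \frac{3}{389}$ ($b = \frac{3}{-389} = 3 \left(- \frac{1}{389}\right) = - \frac{3}{389} \approx -0.0077121$)
$b U{\left(\left(6 + 6\right) + 3 \right)} = - \frac{3 \left(3 - \left(\left(6 + 6\right) + 3\right)\right)}{389} = - \frac{3 \left(3 - \left(12 + 3\right)\right)}{389} = - \frac{3 \left(3 - 15\right)}{389} = \left(- \frac{3}{389}\right) \left(-12\right) = \frac{36}{389}$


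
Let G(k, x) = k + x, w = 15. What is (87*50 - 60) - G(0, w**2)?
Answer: 4065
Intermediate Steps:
(87*50 - 60) - G(0, w**2) = (87*50 - 60) - (0 + 15**2) = (4350 - 60) - (0 + 225) = 4290 - 1*225 = 4290 - 225 = 4065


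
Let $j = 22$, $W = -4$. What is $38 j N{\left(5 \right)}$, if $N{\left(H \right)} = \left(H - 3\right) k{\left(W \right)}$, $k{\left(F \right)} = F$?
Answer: $-6688$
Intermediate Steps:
$N{\left(H \right)} = 12 - 4 H$ ($N{\left(H \right)} = \left(H - 3\right) \left(-4\right) = \left(-3 + H\right) \left(-4\right) = 12 - 4 H$)
$38 j N{\left(5 \right)} = 38 \cdot 22 \left(12 - 20\right) = 836 \left(12 - 20\right) = 836 \left(-8\right) = -6688$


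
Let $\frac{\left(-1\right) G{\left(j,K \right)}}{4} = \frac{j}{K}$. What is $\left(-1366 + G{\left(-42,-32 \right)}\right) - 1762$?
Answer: $- \frac{12533}{4} \approx -3133.3$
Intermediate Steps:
$G{\left(j,K \right)} = - \frac{4 j}{K}$ ($G{\left(j,K \right)} = - 4 \frac{j}{K} = - \frac{4 j}{K}$)
$\left(-1366 + G{\left(-42,-32 \right)}\right) - 1762 = \left(-1366 - - \frac{168}{-32}\right) - 1762 = \left(-1366 - \left(-168\right) \left(- \frac{1}{32}\right)\right) - 1762 = \left(-1366 - \frac{21}{4}\right) - 1762 = - \frac{5485}{4} - 1762 = - \frac{12533}{4}$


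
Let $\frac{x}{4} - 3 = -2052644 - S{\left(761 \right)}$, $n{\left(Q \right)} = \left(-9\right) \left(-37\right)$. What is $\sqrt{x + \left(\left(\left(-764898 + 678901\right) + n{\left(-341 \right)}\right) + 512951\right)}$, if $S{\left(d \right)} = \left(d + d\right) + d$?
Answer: $i \sqrt{7792409} \approx 2791.5 i$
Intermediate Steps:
$n{\left(Q \right)} = 333$
$S{\left(d \right)} = 3 d$ ($S{\left(d \right)} = 2 d + d = 3 d$)
$x = -8219696$ ($x = 12 + 4 \left(-2052644 - 3 \cdot 761\right) = 12 + 4 \left(-2052644 - 2283\right) = 12 + 4 \left(-2054927\right) = 12 - 8219708 = -8219696$)
$\sqrt{x + \left(\left(\left(-764898 + 678901\right) + n{\left(-341 \right)}\right) + 512951\right)} = \sqrt{-8219696 + \left(\left(\left(-764898 + 678901\right) + 333\right) + 512951\right)} = \sqrt{-8219696 + \left(\left(-85997 + 333\right) + 512951\right)} = \sqrt{-8219696 + \left(-85664 + 512951\right)} = \sqrt{-8219696 + 427287} = \sqrt{-7792409} = i \sqrt{7792409}$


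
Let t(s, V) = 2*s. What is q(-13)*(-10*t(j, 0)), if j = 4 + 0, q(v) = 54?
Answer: -4320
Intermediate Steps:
j = 4
q(-13)*(-10*t(j, 0)) = 54*(-20*4) = 54*(-10*8) = 54*(-80) = -4320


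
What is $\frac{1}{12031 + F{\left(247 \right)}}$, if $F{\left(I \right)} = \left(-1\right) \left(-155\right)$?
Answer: $\frac{1}{12186} \approx 8.2061 \cdot 10^{-5}$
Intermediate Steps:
$F{\left(I \right)} = 155$
$\frac{1}{12031 + F{\left(247 \right)}} = \frac{1}{12031 + 155} = \frac{1}{12186}$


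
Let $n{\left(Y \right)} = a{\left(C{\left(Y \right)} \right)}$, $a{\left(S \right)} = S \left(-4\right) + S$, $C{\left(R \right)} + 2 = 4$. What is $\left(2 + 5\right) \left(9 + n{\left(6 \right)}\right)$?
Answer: $21$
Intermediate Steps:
$C{\left(R \right)} = 2$ ($C{\left(R \right)} = -2 + 4 = 2$)
$a{\left(S \right)} = - 3 S$ ($a{\left(S \right)} = - 4 S + S = - 3 S$)
$n{\left(Y \right)} = -6$ ($n{\left(Y \right)} = \left(-3\right) 2 = -6$)
$\left(2 + 5\right) \left(9 + n{\left(6 \right)}\right) = \left(2 + 5\right) \left(9 - 6\right) = 7 \cdot 3 = 21$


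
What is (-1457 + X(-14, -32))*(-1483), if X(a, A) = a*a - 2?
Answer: 1873029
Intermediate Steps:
X(a, A) = -2 + a² (X(a, A) = a² - 2 = -2 + a²)
(-1457 + X(-14, -32))*(-1483) = (-1457 + (-2 + (-14)²))*(-1483) = (-1457 + (-2 + 196))*(-1483) = (-1457 + 194)*(-1483) = -1263*(-1483) = 1873029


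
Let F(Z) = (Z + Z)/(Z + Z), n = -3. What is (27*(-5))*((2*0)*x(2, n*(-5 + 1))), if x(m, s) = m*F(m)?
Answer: 0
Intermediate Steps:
F(Z) = 1 (F(Z) = (2*Z)/((2*Z)) = (2*Z)*(1/(2*Z)) = 1)
x(m, s) = m (x(m, s) = m*1 = m)
(27*(-5))*((2*0)*x(2, n*(-5 + 1))) = (27*(-5))*((2*0)*2) = -0*2 = -135*0 = 0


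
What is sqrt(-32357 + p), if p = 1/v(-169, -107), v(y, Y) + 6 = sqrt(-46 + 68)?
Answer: sqrt(-194143 + 32357*sqrt(22))/sqrt(6 - sqrt(22)) ≈ 179.88*I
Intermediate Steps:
v(y, Y) = -6 + sqrt(22) (v(y, Y) = -6 + sqrt(-46 + 68) = -6 + sqrt(22))
p = 1/(-6 + sqrt(22)) ≈ -0.76360
sqrt(-32357 + p) = sqrt(-32357 + (-3/7 - sqrt(22)/14)) = sqrt(-226502/7 - sqrt(22)/14)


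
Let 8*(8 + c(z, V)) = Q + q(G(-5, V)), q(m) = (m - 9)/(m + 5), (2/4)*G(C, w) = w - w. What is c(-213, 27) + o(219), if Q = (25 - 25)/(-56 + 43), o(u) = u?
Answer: 8431/40 ≈ 210.77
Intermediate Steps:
G(C, w) = 0 (G(C, w) = 2*(w - w) = 2*0 = 0)
q(m) = (-9 + m)/(5 + m)
Q = 0 (Q = 0/(-13) = 0*(-1/13) = 0)
c(z, V) = -329/40 (c(z, V) = -8 + (0 + (-9 + 0)/(5 + 0))/8 = -8 + (0 - 9/5)/8 = -8 + (1/8)*(-9/5) = -8 - 9/40 = -329/40)
c(-213, 27) + o(219) = -329/40 + 219 = 8431/40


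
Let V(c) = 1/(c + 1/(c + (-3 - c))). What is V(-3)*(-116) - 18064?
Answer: -90146/5 ≈ -18029.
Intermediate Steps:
V(c) = 1/(-⅓ + c) (V(c) = 1/(c + 1/(-3)) = 1/(c - ⅓) = 1/(-⅓ + c))
V(-3)*(-116) - 18064 = (3/(-1 + 3*(-3)))*(-116) - 18064 = (3/(-1 - 9))*(-116) - 18064 = (3/(-10))*(-116) - 18064 = (3*(-⅒))*(-116) - 18064 = -3/10*(-116) - 18064 = 174/5 - 18064 = -90146/5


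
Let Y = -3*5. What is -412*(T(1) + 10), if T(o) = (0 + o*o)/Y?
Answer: -61388/15 ≈ -4092.5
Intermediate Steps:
Y = -15
T(o) = -o**2/15 (T(o) = (0 + o*o)/(-15) = (0 + o**2)*(-1/15) = o**2*(-1/15) = -o**2/15)
-412*(T(1) + 10) = -412*(-1/15*1**2 + 10) = -412*(-1/15*1 + 10) = -412*(-1/15 + 10) = -412*149/15 = -61388/15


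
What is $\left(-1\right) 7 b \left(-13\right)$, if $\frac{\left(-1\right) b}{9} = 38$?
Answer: $-31122$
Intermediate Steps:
$b = -342$ ($b = \left(-9\right) 38 = -342$)
$\left(-1\right) 7 b \left(-13\right) = \left(-1\right) 7 \left(-342\right) \left(-13\right) = \left(-7\right) \left(-342\right) \left(-13\right) = 2394 \left(-13\right) = -31122$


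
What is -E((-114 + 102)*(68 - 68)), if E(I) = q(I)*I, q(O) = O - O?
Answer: 0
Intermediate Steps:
q(O) = 0
E(I) = 0 (E(I) = 0*I = 0)
-E((-114 + 102)*(68 - 68)) = -1*0 = 0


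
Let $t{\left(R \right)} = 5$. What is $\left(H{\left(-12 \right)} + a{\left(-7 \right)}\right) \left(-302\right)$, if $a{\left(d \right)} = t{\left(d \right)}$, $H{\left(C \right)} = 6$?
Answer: $-3322$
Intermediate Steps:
$a{\left(d \right)} = 5$
$\left(H{\left(-12 \right)} + a{\left(-7 \right)}\right) \left(-302\right) = \left(6 + 5\right) \left(-302\right) = 11 \left(-302\right) = -3322$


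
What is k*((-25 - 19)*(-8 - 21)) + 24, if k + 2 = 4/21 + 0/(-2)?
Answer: -47984/21 ≈ -2285.0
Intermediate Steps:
k = -38/21 (k = -2 + (4/21 + 0/(-2)) = -2 + (4*(1/21) + 0*(-½)) = -2 + (4/21 + 0) = -2 + 4/21 = -38/21 ≈ -1.8095)
k*((-25 - 19)*(-8 - 21)) + 24 = -38*(-25 - 19)*(-8 - 21)/21 + 24 = -(-1672)*(-29)/21 + 24 = -38/21*1276 + 24 = -48488/21 + 24 = -47984/21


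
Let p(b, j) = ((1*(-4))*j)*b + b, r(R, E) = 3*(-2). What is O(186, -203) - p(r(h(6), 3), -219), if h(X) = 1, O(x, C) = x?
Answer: 5448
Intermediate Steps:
r(R, E) = -6
p(b, j) = b - 4*b*j (p(b, j) = (-4*j)*b + b = -4*b*j + b = b - 4*b*j)
O(186, -203) - p(r(h(6), 3), -219) = 186 - (-6)*(1 - 4*(-219)) = 186 - (-6)*(1 + 876) = 186 - (-6)*877 = 186 - 1*(-5262) = 186 + 5262 = 5448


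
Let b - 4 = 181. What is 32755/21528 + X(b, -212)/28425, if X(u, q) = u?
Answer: 62336237/40795560 ≈ 1.5280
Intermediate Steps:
b = 185 (b = 4 + 181 = 185)
32755/21528 + X(b, -212)/28425 = 32755/21528 + 185/28425 = 32755*(1/21528) + 185*(1/28425) = 32755/21528 + 37/5685 = 62336237/40795560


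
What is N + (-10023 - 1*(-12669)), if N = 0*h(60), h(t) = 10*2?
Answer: 2646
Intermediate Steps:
h(t) = 20
N = 0 (N = 0*20 = 0)
N + (-10023 - 1*(-12669)) = 0 + (-10023 - 1*(-12669)) = 0 + (-10023 + 12669) = 0 + 2646 = 2646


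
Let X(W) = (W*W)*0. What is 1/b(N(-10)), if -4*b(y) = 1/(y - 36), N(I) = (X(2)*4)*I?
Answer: 144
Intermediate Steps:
X(W) = 0 (X(W) = W²*0 = 0)
N(I) = 0 (N(I) = (0*4)*I = 0*I = 0)
b(y) = -1/(4*(-36 + y)) (b(y) = -1/(4*(y - 36)) = -1/(4*(-36 + y)))
1/b(N(-10)) = 1/(-1/(-144 + 4*0)) = 1/(-1/(-144 + 0)) = 1/(-1/(-144)) = 1/(-1*(-1/144)) = 1/(1/144) = 144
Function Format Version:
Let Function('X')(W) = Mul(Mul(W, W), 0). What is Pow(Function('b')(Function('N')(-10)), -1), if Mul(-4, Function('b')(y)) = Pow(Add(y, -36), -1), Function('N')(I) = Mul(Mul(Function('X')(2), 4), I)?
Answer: 144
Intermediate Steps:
Function('X')(W) = 0 (Function('X')(W) = Mul(Pow(W, 2), 0) = 0)
Function('N')(I) = 0 (Function('N')(I) = Mul(Mul(0, 4), I) = Mul(0, I) = 0)
Function('b')(y) = Mul(Rational(-1, 4), Pow(Add(-36, y), -1)) (Function('b')(y) = Mul(Rational(-1, 4), Pow(Add(y, -36), -1)) = Mul(Rational(-1, 4), Pow(Add(-36, y), -1)))
Pow(Function('b')(Function('N')(-10)), -1) = Pow(Mul(-1, Pow(Add(-144, Mul(4, 0)), -1)), -1) = Pow(Mul(-1, Pow(Add(-144, 0), -1)), -1) = Pow(Mul(-1, Pow(-144, -1)), -1) = Pow(Mul(-1, Rational(-1, 144)), -1) = Pow(Rational(1, 144), -1) = 144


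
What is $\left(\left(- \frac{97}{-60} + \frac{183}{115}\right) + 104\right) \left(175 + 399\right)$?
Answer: $\frac{42460789}{690} \approx 61537.0$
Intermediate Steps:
$\left(\left(- \frac{97}{-60} + \frac{183}{115}\right) + 104\right) \left(175 + 399\right) = \left(\left(\left(-97\right) \left(- \frac{1}{60}\right) + 183 \cdot \frac{1}{115}\right) + 104\right) 574 = \left(\left(\frac{97}{60} + \frac{183}{115}\right) + 104\right) 574 = \left(\frac{4427}{1380} + 104\right) 574 = \frac{147947}{1380} \cdot 574 = \frac{42460789}{690}$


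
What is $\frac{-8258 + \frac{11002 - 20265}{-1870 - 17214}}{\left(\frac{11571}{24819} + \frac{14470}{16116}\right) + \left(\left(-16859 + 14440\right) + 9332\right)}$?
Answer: $- \frac{5252657105116053}{4398270580189226} \approx -1.1943$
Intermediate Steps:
$\frac{-8258 + \frac{11002 - 20265}{-1870 - 17214}}{\left(\frac{11571}{24819} + \frac{14470}{16116}\right) + \left(\left(-16859 + 14440\right) + 9332\right)} = \frac{-8258 - \frac{9263}{-19084}}{\left(11571 \cdot \frac{1}{24819} + 14470 \cdot \frac{1}{16116}\right) + \left(-2419 + 9332\right)} = \frac{-8258 - - \frac{9263}{19084}}{\left(\frac{3857}{8273} + \frac{7235}{8058}\right) + 6913} = \frac{-8258 + \frac{9263}{19084}}{\frac{90934861}{66663834} + 6913} = - \frac{157586409}{19084 \cdot \frac{460938019303}{66663834}} = \left(- \frac{157586409}{19084}\right) \frac{66663834}{460938019303} = - \frac{5252657105116053}{4398270580189226}$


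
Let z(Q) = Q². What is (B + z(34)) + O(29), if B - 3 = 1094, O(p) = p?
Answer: 2282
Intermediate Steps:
B = 1097 (B = 3 + 1094 = 1097)
(B + z(34)) + O(29) = (1097 + 34²) + 29 = (1097 + 1156) + 29 = 2253 + 29 = 2282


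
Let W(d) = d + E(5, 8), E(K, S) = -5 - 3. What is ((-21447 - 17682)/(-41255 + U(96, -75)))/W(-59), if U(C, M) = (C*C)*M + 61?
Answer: -39129/49070398 ≈ -0.00079741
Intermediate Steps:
U(C, M) = 61 + M*C**2 (U(C, M) = C**2*M + 61 = M*C**2 + 61 = 61 + M*C**2)
E(K, S) = -8
W(d) = -8 + d (W(d) = d - 8 = -8 + d)
((-21447 - 17682)/(-41255 + U(96, -75)))/W(-59) = ((-21447 - 17682)/(-41255 + (61 - 75*96**2)))/(-8 - 59) = -39129/(-41255 + (61 - 75*9216))/(-67) = -39129/(-41255 + (61 - 691200))*(-1/67) = -39129/(-41255 - 691139)*(-1/67) = -39129/(-732394)*(-1/67) = -39129*(-1/732394)*(-1/67) = (39129/732394)*(-1/67) = -39129/49070398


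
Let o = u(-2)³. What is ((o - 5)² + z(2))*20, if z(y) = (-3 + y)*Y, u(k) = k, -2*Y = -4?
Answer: 3340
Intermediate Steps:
Y = 2 (Y = -½*(-4) = 2)
o = -8 (o = (-2)³ = -8)
z(y) = -6 + 2*y (z(y) = (-3 + y)*2 = -6 + 2*y)
((o - 5)² + z(2))*20 = ((-8 - 5)² + (-6 + 2*2))*20 = ((-13)² + (-6 + 4))*20 = (169 - 2)*20 = 167*20 = 3340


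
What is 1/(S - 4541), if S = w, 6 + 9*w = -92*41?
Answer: -9/44647 ≈ -0.00020158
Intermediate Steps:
w = -3778/9 (w = -⅔ + (-92*41)/9 = -⅔ + (⅑)*(-3772) = -⅔ - 3772/9 = -3778/9 ≈ -419.78)
S = -3778/9 ≈ -419.78
1/(S - 4541) = 1/(-3778/9 - 4541) = 1/(-44647/9) = -9/44647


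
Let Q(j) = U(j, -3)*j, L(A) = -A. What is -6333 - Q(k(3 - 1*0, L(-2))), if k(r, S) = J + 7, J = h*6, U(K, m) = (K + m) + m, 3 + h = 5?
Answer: -6580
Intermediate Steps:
h = 2 (h = -3 + 5 = 2)
U(K, m) = K + 2*m
J = 12 (J = 2*6 = 12)
k(r, S) = 19 (k(r, S) = 12 + 7 = 19)
Q(j) = j*(-6 + j) (Q(j) = (j + 2*(-3))*j = (j - 6)*j = (-6 + j)*j = j*(-6 + j))
-6333 - Q(k(3 - 1*0, L(-2))) = -6333 - 19*(-6 + 19) = -6333 - 19*13 = -6333 - 1*247 = -6333 - 247 = -6580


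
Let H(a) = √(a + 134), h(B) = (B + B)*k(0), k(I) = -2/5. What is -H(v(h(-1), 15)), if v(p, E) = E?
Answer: -√149 ≈ -12.207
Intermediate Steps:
k(I) = -⅖ (k(I) = -2*⅕ = -⅖)
h(B) = -4*B/5 (h(B) = (B + B)*(-⅖) = (2*B)*(-⅖) = -4*B/5)
H(a) = √(134 + a)
-H(v(h(-1), 15)) = -√(134 + 15) = -√149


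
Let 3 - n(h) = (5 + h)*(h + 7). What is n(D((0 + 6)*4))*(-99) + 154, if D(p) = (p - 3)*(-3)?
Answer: 321409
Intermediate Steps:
D(p) = 9 - 3*p (D(p) = (-3 + p)*(-3) = 9 - 3*p)
n(h) = 3 - (5 + h)*(7 + h) (n(h) = 3 - (5 + h)*(h + 7) = 3 - (5 + h)*(7 + h))
n(D((0 + 6)*4))*(-99) + 154 = (-32 - (9 - 3*(0 + 6)*4)**2 - 12*(9 - 3*(0 + 6)*4))*(-99) + 154 = (-32 - (9 - 18*4)**2 - 12*(9 - 18*4))*(-99) + 154 = (-32 - (9 - 3*24)**2 - 12*(9 - 3*24))*(-99) + 154 = (-32 - (9 - 72)**2 - 12*(9 - 72))*(-99) + 154 = (-32 - 1*(-63)**2 - 12*(-63))*(-99) + 154 = (-32 - 1*3969 + 756)*(-99) + 154 = (-32 - 3969 + 756)*(-99) + 154 = -3245*(-99) + 154 = 321255 + 154 = 321409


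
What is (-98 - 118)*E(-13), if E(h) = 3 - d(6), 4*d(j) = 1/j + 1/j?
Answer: -630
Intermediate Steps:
d(j) = 1/(2*j) (d(j) = (1/j + 1/j)/4 = (2/j)/4 = 1/(2*j))
E(h) = 35/12 (E(h) = 3 - 1/(2*6) = 3 - 1*1/12 = 3 - 1/12 = 35/12)
(-98 - 118)*E(-13) = (-98 - 118)*(35/12) = -216*35/12 = -630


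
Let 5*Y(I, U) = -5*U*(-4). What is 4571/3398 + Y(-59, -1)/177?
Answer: 795475/601446 ≈ 1.3226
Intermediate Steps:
Y(I, U) = 4*U (Y(I, U) = (-5*U*(-4))/5 = (20*U)/5 = 4*U)
4571/3398 + Y(-59, -1)/177 = 4571/3398 + (4*(-1))/177 = 4571*(1/3398) - 4*1/177 = 4571/3398 - 4/177 = 795475/601446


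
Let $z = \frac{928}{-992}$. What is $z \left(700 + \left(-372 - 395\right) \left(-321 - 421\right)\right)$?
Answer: $- \frac{16524606}{31} \approx -5.3305 \cdot 10^{5}$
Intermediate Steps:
$z = - \frac{29}{31}$ ($z = 928 \left(- \frac{1}{992}\right) = - \frac{29}{31} \approx -0.93548$)
$z \left(700 + \left(-372 - 395\right) \left(-321 - 421\right)\right) = - \frac{29 \left(700 + \left(-372 - 395\right) \left(-321 - 421\right)\right)}{31} = - \frac{29 \left(700 - -569114\right)}{31} = - \frac{29 \left(700 + 569114\right)}{31} = \left(- \frac{29}{31}\right) 569814 = - \frac{16524606}{31}$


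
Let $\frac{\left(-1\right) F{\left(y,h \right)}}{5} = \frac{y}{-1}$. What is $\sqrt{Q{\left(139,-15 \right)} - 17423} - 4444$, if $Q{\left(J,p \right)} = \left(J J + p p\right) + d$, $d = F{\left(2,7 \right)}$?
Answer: $-4444 + 3 \sqrt{237} \approx -4397.8$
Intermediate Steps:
$F{\left(y,h \right)} = 5 y$ ($F{\left(y,h \right)} = - 5 \frac{y}{-1} = - 5 y \left(-1\right) = - 5 \left(- y\right) = 5 y$)
$d = 10$ ($d = 5 \cdot 2 = 10$)
$Q{\left(J,p \right)} = 10 + J^{2} + p^{2}$ ($Q{\left(J,p \right)} = \left(J J + p p\right) + 10 = \left(J^{2} + p^{2}\right) + 10 = 10 + J^{2} + p^{2}$)
$\sqrt{Q{\left(139,-15 \right)} - 17423} - 4444 = \sqrt{\left(10 + 139^{2} + \left(-15\right)^{2}\right) - 17423} - 4444 = \sqrt{\left(10 + 19321 + 225\right) - 17423} - 4444 = \sqrt{19556 - 17423} - 4444 = \sqrt{2133} - 4444 = 3 \sqrt{237} - 4444 = -4444 + 3 \sqrt{237}$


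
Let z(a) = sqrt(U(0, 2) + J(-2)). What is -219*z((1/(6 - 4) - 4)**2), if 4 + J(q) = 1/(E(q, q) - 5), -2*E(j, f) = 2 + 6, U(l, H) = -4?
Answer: -73*I*sqrt(73) ≈ -623.71*I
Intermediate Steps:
E(j, f) = -4 (E(j, f) = -(2 + 6)/2 = -1/2*8 = -4)
J(q) = -37/9 (J(q) = -4 + 1/(-4 - 5) = -4 + 1/(-9) = -4 - 1/9 = -37/9)
z(a) = I*sqrt(73)/3 (z(a) = sqrt(-4 - 37/9) = sqrt(-73/9) = I*sqrt(73)/3)
-219*z((1/(6 - 4) - 4)**2) = -73*I*sqrt(73)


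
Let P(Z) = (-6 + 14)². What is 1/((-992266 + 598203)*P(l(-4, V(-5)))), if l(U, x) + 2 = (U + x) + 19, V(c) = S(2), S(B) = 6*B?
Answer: -1/25220032 ≈ -3.9651e-8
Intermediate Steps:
V(c) = 12 (V(c) = 6*2 = 12)
l(U, x) = 17 + U + x (l(U, x) = -2 + ((U + x) + 19) = -2 + (19 + U + x) = 17 + U + x)
P(Z) = 64 (P(Z) = 8² = 64)
1/((-992266 + 598203)*P(l(-4, V(-5)))) = 1/((-992266 + 598203)*64) = (1/64)/(-394063) = -1/394063*1/64 = -1/25220032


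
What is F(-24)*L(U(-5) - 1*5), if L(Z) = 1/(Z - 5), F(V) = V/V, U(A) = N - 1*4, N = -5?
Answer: -1/19 ≈ -0.052632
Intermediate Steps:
U(A) = -9 (U(A) = -5 - 1*4 = -5 - 4 = -9)
F(V) = 1
L(Z) = 1/(-5 + Z)
F(-24)*L(U(-5) - 1*5) = 1/(-5 + (-9 - 1*5)) = 1/(-5 + (-9 - 5)) = 1/(-5 - 14) = 1/(-19) = 1*(-1/19) = -1/19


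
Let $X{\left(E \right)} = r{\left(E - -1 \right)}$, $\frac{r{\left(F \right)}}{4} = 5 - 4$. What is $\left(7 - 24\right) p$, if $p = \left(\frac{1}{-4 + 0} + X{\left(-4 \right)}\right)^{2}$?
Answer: $- \frac{3825}{16} \approx -239.06$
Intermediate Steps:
$r{\left(F \right)} = 4$ ($r{\left(F \right)} = 4 \left(5 - 4\right) = 4 \cdot 1 = 4$)
$X{\left(E \right)} = 4$
$p = \frac{225}{16}$ ($p = \left(\frac{1}{-4 + 0} + 4\right)^{2} = \left(\frac{1}{-4} + 4\right)^{2} = \left(- \frac{1}{4} + 4\right)^{2} = \left(\frac{15}{4}\right)^{2} = \frac{225}{16} \approx 14.063$)
$\left(7 - 24\right) p = \left(7 - 24\right) \frac{225}{16} = \left(-17\right) \frac{225}{16} = - \frac{3825}{16}$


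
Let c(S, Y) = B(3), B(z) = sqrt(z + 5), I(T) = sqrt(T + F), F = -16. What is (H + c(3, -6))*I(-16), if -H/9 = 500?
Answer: I*(16 - 18000*sqrt(2)) ≈ -25440.0*I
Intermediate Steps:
H = -4500 (H = -9*500 = -4500)
I(T) = sqrt(-16 + T) (I(T) = sqrt(T - 16) = sqrt(-16 + T))
B(z) = sqrt(5 + z)
c(S, Y) = 2*sqrt(2) (c(S, Y) = sqrt(5 + 3) = sqrt(8) = 2*sqrt(2))
(H + c(3, -6))*I(-16) = (-4500 + 2*sqrt(2))*sqrt(-16 - 16) = (-4500 + 2*sqrt(2))*sqrt(-32) = (-4500 + 2*sqrt(2))*(4*I*sqrt(2)) = 4*I*sqrt(2)*(-4500 + 2*sqrt(2))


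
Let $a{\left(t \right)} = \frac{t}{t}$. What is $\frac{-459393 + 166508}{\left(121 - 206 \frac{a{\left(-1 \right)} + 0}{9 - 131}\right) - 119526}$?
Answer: $\frac{17865985}{7283602} \approx 2.4529$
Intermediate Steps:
$a{\left(t \right)} = 1$
$\frac{-459393 + 166508}{\left(121 - 206 \frac{a{\left(-1 \right)} + 0}{9 - 131}\right) - 119526} = \frac{-459393 + 166508}{\left(121 - 206 \frac{1 + 0}{9 - 131}\right) - 119526} = - \frac{292885}{\left(121 - 206 \cdot 1 \frac{1}{-122}\right) - 119526} = - \frac{292885}{\left(121 - 206 \cdot 1 \left(- \frac{1}{122}\right)\right) - 119526} = - \frac{292885}{\left(121 - - \frac{103}{61}\right) - 119526} = - \frac{292885}{\left(121 + \frac{103}{61}\right) - 119526} = - \frac{292885}{\frac{7484}{61} - 119526} = - \frac{292885}{- \frac{7283602}{61}} = \left(-292885\right) \left(- \frac{61}{7283602}\right) = \frac{17865985}{7283602}$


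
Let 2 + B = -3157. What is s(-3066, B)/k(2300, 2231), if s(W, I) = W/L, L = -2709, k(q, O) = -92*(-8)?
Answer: 73/47472 ≈ 0.0015377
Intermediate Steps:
k(q, O) = 736
B = -3159 (B = -2 - 3157 = -3159)
s(W, I) = -W/2709 (s(W, I) = W/(-2709) = W*(-1/2709) = -W/2709)
s(-3066, B)/k(2300, 2231) = -1/2709*(-3066)/736 = (146/129)*(1/736) = 73/47472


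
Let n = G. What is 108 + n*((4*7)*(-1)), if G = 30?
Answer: -732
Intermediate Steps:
n = 30
108 + n*((4*7)*(-1)) = 108 + 30*((4*7)*(-1)) = 108 + 30*(28*(-1)) = 108 + 30*(-28) = 108 - 840 = -732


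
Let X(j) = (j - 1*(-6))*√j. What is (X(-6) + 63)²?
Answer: 3969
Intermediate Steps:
X(j) = √j*(6 + j) (X(j) = (j + 6)*√j = (6 + j)*√j = √j*(6 + j))
(X(-6) + 63)² = (√(-6)*(6 - 6) + 63)² = ((I*√6)*0 + 63)² = (0 + 63)² = 63² = 3969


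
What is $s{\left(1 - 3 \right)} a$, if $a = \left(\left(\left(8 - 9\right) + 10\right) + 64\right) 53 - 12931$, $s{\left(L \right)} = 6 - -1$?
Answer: $-63434$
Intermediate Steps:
$s{\left(L \right)} = 7$ ($s{\left(L \right)} = 6 + 1 = 7$)
$a = -9062$ ($a = \left(\left(-1 + 10\right) + 64\right) 53 - 12931 = \left(9 + 64\right) 53 - 12931 = 73 \cdot 53 - 12931 = 3869 - 12931 = -9062$)
$s{\left(1 - 3 \right)} a = 7 \left(-9062\right) = -63434$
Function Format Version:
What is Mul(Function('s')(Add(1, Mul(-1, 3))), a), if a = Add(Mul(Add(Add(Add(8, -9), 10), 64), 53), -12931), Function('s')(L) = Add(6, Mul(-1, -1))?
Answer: -63434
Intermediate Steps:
Function('s')(L) = 7 (Function('s')(L) = Add(6, 1) = 7)
a = -9062 (a = Add(Mul(Add(Add(-1, 10), 64), 53), -12931) = Add(Mul(Add(9, 64), 53), -12931) = Add(Mul(73, 53), -12931) = Add(3869, -12931) = -9062)
Mul(Function('s')(Add(1, Mul(-1, 3))), a) = Mul(7, -9062) = -63434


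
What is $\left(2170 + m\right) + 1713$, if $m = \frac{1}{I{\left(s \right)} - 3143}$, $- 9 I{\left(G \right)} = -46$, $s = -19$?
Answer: $\frac{109659794}{28241} \approx 3883.0$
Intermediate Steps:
$I{\left(G \right)} = \frac{46}{9}$ ($I{\left(G \right)} = \left(- \frac{1}{9}\right) \left(-46\right) = \frac{46}{9}$)
$m = - \frac{9}{28241}$ ($m = \frac{1}{\frac{46}{9} - 3143} = \frac{1}{- \frac{28241}{9}} = - \frac{9}{28241} \approx -0.00031869$)
$\left(2170 + m\right) + 1713 = \left(2170 - \frac{9}{28241}\right) + 1713 = \frac{61282961}{28241} + 1713 = \frac{109659794}{28241}$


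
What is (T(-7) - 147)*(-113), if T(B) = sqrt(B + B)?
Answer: 16611 - 113*I*sqrt(14) ≈ 16611.0 - 422.81*I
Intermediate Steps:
T(B) = sqrt(2)*sqrt(B) (T(B) = sqrt(2*B) = sqrt(2)*sqrt(B))
(T(-7) - 147)*(-113) = (sqrt(2)*sqrt(-7) - 147)*(-113) = (sqrt(2)*(I*sqrt(7)) - 147)*(-113) = (I*sqrt(14) - 147)*(-113) = (-147 + I*sqrt(14))*(-113) = 16611 - 113*I*sqrt(14)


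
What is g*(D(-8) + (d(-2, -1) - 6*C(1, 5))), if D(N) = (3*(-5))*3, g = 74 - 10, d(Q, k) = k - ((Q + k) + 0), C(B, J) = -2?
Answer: -1984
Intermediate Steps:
d(Q, k) = -Q (d(Q, k) = k - (Q + k) = k + (-Q - k) = -Q)
g = 64
D(N) = -45 (D(N) = -15*3 = -45)
g*(D(-8) + (d(-2, -1) - 6*C(1, 5))) = 64*(-45 + (-1*(-2) - 6*(-2))) = 64*(-45 + (2 + 12)) = 64*(-45 + 14) = 64*(-31) = -1984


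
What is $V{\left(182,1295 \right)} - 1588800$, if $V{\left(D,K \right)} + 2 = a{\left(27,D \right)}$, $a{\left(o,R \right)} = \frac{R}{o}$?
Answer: $- \frac{42897472}{27} \approx -1.5888 \cdot 10^{6}$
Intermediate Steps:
$V{\left(D,K \right)} = -2 + \frac{D}{27}$
$V{\left(182,1295 \right)} - 1588800 = \left(-2 + \frac{1}{27} \cdot 182\right) - 1588800 = \left(-2 + \frac{182}{27}\right) - 1588800 = \frac{128}{27} - 1588800 = - \frac{42897472}{27}$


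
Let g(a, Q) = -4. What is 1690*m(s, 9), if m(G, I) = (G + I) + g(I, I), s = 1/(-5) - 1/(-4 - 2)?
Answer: 25181/3 ≈ 8393.7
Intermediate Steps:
s = -1/30 (s = 1*(-⅕) - 1/(-6) = -⅕ - 1*(-⅙) = -⅕ + ⅙ = -1/30 ≈ -0.033333)
m(G, I) = -4 + G + I (m(G, I) = (G + I) - 4 = -4 + G + I)
1690*m(s, 9) = 1690*(-4 - 1/30 + 9) = 1690*(149/30) = 25181/3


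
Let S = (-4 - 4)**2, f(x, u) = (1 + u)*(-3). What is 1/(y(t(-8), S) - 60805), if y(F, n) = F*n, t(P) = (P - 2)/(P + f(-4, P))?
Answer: -13/791105 ≈ -1.6433e-5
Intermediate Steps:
f(x, u) = -3 - 3*u
t(P) = (-2 + P)/(-3 - 2*P) (t(P) = (P - 2)/(P + (-3 - 3*P)) = (-2 + P)/(-3 - 2*P))
S = 64 (S = (-8)**2 = 64)
1/(y(t(-8), S) - 60805) = 1/(((2 - 1*(-8))/(3 + 2*(-8)))*64 - 60805) = 1/(((2 + 8)/(3 - 16))*64 - 60805) = 1/((10/(-13))*64 - 60805) = 1/(-1/13*10*64 - 60805) = 1/(-10/13*64 - 60805) = 1/(-640/13 - 60805) = 1/(-791105/13) = -13/791105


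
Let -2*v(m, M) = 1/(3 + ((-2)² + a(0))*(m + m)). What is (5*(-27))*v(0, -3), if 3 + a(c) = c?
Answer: 45/2 ≈ 22.500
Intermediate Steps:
a(c) = -3 + c
v(m, M) = -1/(2*(3 + 2*m)) (v(m, M) = -1/(2*(3 + ((-2)² + (-3 + 0))*(m + m))) = -1/(2*(3 + (4 - 3)*(2*m))) = -1/(2*(3 + 1*(2*m))) = -1/(2*(3 + 2*m)))
(5*(-27))*v(0, -3) = (5*(-27))*(-1/(6 + 4*0)) = -(-135)/(6 + 0) = -(-135)/6 = -135*(-⅙) = 45/2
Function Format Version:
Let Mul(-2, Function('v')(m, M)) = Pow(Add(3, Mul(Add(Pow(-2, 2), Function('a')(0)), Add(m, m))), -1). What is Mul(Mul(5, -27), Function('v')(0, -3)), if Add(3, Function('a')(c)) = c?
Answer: Rational(45, 2) ≈ 22.500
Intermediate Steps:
Function('a')(c) = Add(-3, c)
Function('v')(m, M) = Mul(Rational(-1, 2), Pow(Add(3, Mul(2, m)), -1)) (Function('v')(m, M) = Mul(Rational(-1, 2), Pow(Add(3, Mul(Add(Pow(-2, 2), Add(-3, 0)), Add(m, m))), -1)) = Mul(Rational(-1, 2), Pow(Add(3, Mul(Add(4, -3), Mul(2, m))), -1)) = Mul(Rational(-1, 2), Pow(Add(3, Mul(1, Mul(2, m))), -1)) = Mul(Rational(-1, 2), Pow(Add(3, Mul(2, m)), -1)))
Mul(Mul(5, -27), Function('v')(0, -3)) = Mul(Mul(5, -27), Mul(-1, Pow(Add(6, Mul(4, 0)), -1))) = Mul(-135, Mul(-1, Pow(Add(6, 0), -1))) = Mul(-135, Mul(-1, Pow(6, -1))) = Mul(-135, Mul(-1, Rational(1, 6))) = Mul(-135, Rational(-1, 6)) = Rational(45, 2)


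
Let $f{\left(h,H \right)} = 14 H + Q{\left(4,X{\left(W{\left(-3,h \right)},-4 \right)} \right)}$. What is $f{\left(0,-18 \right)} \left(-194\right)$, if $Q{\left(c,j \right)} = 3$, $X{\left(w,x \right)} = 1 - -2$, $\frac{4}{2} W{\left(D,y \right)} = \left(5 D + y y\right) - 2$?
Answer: $48306$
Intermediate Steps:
$W{\left(D,y \right)} = -1 + \frac{y^{2}}{2} + \frac{5 D}{2}$ ($W{\left(D,y \right)} = \frac{\left(5 D + y y\right) - 2}{2} = \frac{\left(5 D + y^{2}\right) - 2}{2} = \frac{\left(y^{2} + 5 D\right) - 2}{2} = \frac{-2 + y^{2} + 5 D}{2} = -1 + \frac{y^{2}}{2} + \frac{5 D}{2}$)
$X{\left(w,x \right)} = 3$ ($X{\left(w,x \right)} = 1 + 2 = 3$)
$f{\left(h,H \right)} = 3 + 14 H$ ($f{\left(h,H \right)} = 14 H + 3 = 3 + 14 H$)
$f{\left(0,-18 \right)} \left(-194\right) = \left(3 + 14 \left(-18\right)\right) \left(-194\right) = \left(3 - 252\right) \left(-194\right) = \left(-249\right) \left(-194\right) = 48306$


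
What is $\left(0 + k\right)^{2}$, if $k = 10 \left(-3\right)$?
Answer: $900$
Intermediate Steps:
$k = -30$
$\left(0 + k\right)^{2} = \left(0 - 30\right)^{2} = \left(-30\right)^{2} = 900$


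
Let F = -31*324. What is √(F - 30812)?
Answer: 2*I*√10214 ≈ 202.13*I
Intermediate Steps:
F = -10044
√(F - 30812) = √(-10044 - 30812) = √(-40856) = 2*I*√10214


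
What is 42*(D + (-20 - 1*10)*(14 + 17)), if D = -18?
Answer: -39816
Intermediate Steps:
42*(D + (-20 - 1*10)*(14 + 17)) = 42*(-18 + (-20 - 1*10)*(14 + 17)) = 42*(-18 + (-20 - 10)*31) = 42*(-18 - 30*31) = 42*(-18 - 930) = 42*(-948) = -39816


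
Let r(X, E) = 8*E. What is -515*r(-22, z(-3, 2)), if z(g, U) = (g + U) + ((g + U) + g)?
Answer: 20600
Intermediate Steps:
z(g, U) = 2*U + 3*g (z(g, U) = (U + g) + ((U + g) + g) = (U + g) + (U + 2*g) = 2*U + 3*g)
-515*r(-22, z(-3, 2)) = -4120*(2*2 + 3*(-3)) = -4120*(4 - 9) = -4120*(-5) = -515*(-40) = 20600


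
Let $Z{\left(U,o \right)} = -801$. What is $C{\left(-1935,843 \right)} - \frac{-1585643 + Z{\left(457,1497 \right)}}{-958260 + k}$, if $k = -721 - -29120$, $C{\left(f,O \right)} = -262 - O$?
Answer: $- \frac{1029082849}{929861} \approx -1106.7$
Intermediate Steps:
$k = 28399$ ($k = -721 + 29120 = 28399$)
$C{\left(-1935,843 \right)} - \frac{-1585643 + Z{\left(457,1497 \right)}}{-958260 + k} = \left(-262 - 843\right) - \frac{-1585643 - 801}{-958260 + 28399} = \left(-262 - 843\right) - - \frac{1586444}{-929861} = -1105 - \left(-1586444\right) \left(- \frac{1}{929861}\right) = -1105 - \frac{1586444}{929861} = - \frac{1029082849}{929861}$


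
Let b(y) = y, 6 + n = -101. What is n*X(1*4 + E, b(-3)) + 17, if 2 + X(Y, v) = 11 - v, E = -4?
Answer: -1267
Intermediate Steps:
n = -107 (n = -6 - 101 = -107)
X(Y, v) = 9 - v (X(Y, v) = -2 + (11 - v) = 9 - v)
n*X(1*4 + E, b(-3)) + 17 = -107*(9 - 1*(-3)) + 17 = -107*(9 + 3) + 17 = -107*12 + 17 = -1284 + 17 = -1267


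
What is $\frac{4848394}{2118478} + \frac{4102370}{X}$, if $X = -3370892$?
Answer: $\frac{1913157988647}{1785290135594} \approx 1.0716$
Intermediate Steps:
$\frac{4848394}{2118478} + \frac{4102370}{X} = \frac{4848394}{2118478} + \frac{4102370}{-3370892} = 4848394 \cdot \frac{1}{2118478} + 4102370 \left(- \frac{1}{3370892}\right) = \frac{2424197}{1059239} - \frac{2051185}{1685446} = \frac{1913157988647}{1785290135594}$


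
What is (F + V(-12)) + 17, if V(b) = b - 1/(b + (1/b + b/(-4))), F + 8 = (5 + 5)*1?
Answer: 775/109 ≈ 7.1101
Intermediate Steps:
F = 2 (F = -8 + (5 + 5)*1 = -8 + 10*1 = -8 + 10 = 2)
V(b) = b - 1/(1/b + 3*b/4) (V(b) = b - 1/(b + (1/b + b*(-¼))) = b - 1/(b + (1/b - b/4)) = b - 1/(1/b + 3*b/4))
(F + V(-12)) + 17 = (2 + 3*(-12)³/(4 + 3*(-12)²)) + 17 = (2 + 3*(-1728)/(4 + 3*144)) + 17 = (2 + 3*(-1728)/(4 + 432)) + 17 = (2 + 3*(-1728)/436) + 17 = (2 + 3*(-1728)*(1/436)) + 17 = (2 - 1296/109) + 17 = -1078/109 + 17 = 775/109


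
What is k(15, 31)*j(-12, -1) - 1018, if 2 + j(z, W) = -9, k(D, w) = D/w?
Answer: -31723/31 ≈ -1023.3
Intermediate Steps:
j(z, W) = -11 (j(z, W) = -2 - 9 = -11)
k(15, 31)*j(-12, -1) - 1018 = (15/31)*(-11) - 1018 = -165/31 - 1018 = -31723/31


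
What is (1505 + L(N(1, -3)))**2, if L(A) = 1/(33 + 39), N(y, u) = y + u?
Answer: 11742106321/5184 ≈ 2.2651e+6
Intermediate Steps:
N(y, u) = u + y
L(A) = 1/72
(1505 + L(N(1, -3)))**2 = (1505 + 1/72)**2 = (108361/72)**2 = 11742106321/5184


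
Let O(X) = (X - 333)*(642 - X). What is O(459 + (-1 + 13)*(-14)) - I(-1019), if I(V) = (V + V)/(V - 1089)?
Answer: -15539087/1054 ≈ -14743.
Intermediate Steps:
I(V) = 2*V/(-1089 + V) (I(V) = (2*V)/(-1089 + V) = 2*V/(-1089 + V))
O(X) = (-333 + X)*(642 - X)
O(459 + (-1 + 13)*(-14)) - I(-1019) = (-213786 - (459 + (-1 + 13)*(-14))² + 975*(459 + (-1 + 13)*(-14))) - 2*(-1019)/(-1089 - 1019) = (-213786 - (459 + 12*(-14))² + 975*(459 + 12*(-14))) - 2*(-1019)/(-2108) = (-213786 - (459 - 168)² + 975*(459 - 168)) - 2*(-1019)*(-1)/2108 = (-213786 - 1*291² + 975*291) - 1*1019/1054 = (-213786 - 1*84681 + 283725) - 1019/1054 = (-213786 - 84681 + 283725) - 1019/1054 = -14742 - 1019/1054 = -15539087/1054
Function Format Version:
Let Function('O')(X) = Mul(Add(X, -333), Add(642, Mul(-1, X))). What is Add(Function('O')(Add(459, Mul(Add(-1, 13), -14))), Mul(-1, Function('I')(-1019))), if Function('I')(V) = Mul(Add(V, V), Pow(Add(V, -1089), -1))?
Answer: Rational(-15539087, 1054) ≈ -14743.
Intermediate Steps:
Function('I')(V) = Mul(2, V, Pow(Add(-1089, V), -1)) (Function('I')(V) = Mul(Mul(2, V), Pow(Add(-1089, V), -1)) = Mul(2, V, Pow(Add(-1089, V), -1)))
Function('O')(X) = Mul(Add(-333, X), Add(642, Mul(-1, X)))
Add(Function('O')(Add(459, Mul(Add(-1, 13), -14))), Mul(-1, Function('I')(-1019))) = Add(Add(-213786, Mul(-1, Pow(Add(459, Mul(Add(-1, 13), -14)), 2)), Mul(975, Add(459, Mul(Add(-1, 13), -14)))), Mul(-1, Mul(2, -1019, Pow(Add(-1089, -1019), -1)))) = Add(Add(-213786, Mul(-1, Pow(Add(459, Mul(12, -14)), 2)), Mul(975, Add(459, Mul(12, -14)))), Mul(-1, Mul(2, -1019, Pow(-2108, -1)))) = Add(Add(-213786, Mul(-1, Pow(Add(459, -168), 2)), Mul(975, Add(459, -168))), Mul(-1, Mul(2, -1019, Rational(-1, 2108)))) = Add(Add(-213786, Mul(-1, Pow(291, 2)), Mul(975, 291)), Mul(-1, Rational(1019, 1054))) = Add(Add(-213786, Mul(-1, 84681), 283725), Rational(-1019, 1054)) = Add(Add(-213786, -84681, 283725), Rational(-1019, 1054)) = Add(-14742, Rational(-1019, 1054)) = Rational(-15539087, 1054)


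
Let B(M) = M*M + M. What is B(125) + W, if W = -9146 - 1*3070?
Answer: 3534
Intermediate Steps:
B(M) = M + M² (B(M) = M² + M = M + M²)
W = -12216 (W = -9146 - 3070 = -12216)
B(125) + W = 125*(1 + 125) - 12216 = 125*126 - 12216 = 15750 - 12216 = 3534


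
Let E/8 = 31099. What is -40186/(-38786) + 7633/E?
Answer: 5147004425/4824823256 ≈ 1.0668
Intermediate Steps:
E = 248792 (E = 8*31099 = 248792)
-40186/(-38786) + 7633/E = -40186/(-38786) + 7633/248792 = -40186*(-1/38786) + 7633*(1/248792) = 20093/19393 + 7633/248792 = 5147004425/4824823256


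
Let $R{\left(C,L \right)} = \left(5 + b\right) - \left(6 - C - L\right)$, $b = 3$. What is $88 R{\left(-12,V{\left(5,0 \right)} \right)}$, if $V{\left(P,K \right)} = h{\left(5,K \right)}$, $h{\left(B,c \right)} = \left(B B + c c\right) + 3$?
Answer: $1584$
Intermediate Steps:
$h{\left(B,c \right)} = 3 + B^{2} + c^{2}$ ($h{\left(B,c \right)} = \left(B^{2} + c^{2}\right) + 3 = 3 + B^{2} + c^{2}$)
$V{\left(P,K \right)} = 28 + K^{2}$ ($V{\left(P,K \right)} = 3 + 5^{2} + K^{2} = 3 + 25 + K^{2} = 28 + K^{2}$)
$R{\left(C,L \right)} = 2 + C + L$ ($R{\left(C,L \right)} = \left(5 + 3\right) - \left(6 - C - L\right) = 8 + \left(-6 + C + L\right) = 2 + C + L$)
$88 R{\left(-12,V{\left(5,0 \right)} \right)} = 88 \left(2 - 12 + \left(28 + 0^{2}\right)\right) = 88 \left(2 - 12 + \left(28 + 0\right)\right) = 88 \left(2 - 12 + 28\right) = 88 \cdot 18 = 1584$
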